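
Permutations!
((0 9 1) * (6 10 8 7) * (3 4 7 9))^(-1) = (0 1 9 8 10 6 7 4 3) = [1, 9, 2, 0, 3, 5, 7, 4, 10, 8, 6]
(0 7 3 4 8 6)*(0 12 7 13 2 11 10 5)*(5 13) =[5, 1, 11, 4, 8, 0, 12, 3, 6, 9, 13, 10, 7, 2] =(0 5)(2 11 10 13)(3 4 8 6 12 7)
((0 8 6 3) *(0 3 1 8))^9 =[0, 1, 2, 3, 4, 5, 6, 7, 8] =(8)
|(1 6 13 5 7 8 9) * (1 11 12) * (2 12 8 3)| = 24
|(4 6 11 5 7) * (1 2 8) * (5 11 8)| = 7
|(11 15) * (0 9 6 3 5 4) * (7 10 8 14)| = 12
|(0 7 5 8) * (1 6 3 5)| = |(0 7 1 6 3 5 8)| = 7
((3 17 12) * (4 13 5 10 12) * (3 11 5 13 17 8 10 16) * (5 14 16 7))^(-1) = (3 16 14 11 12 10 8)(4 17)(5 7) = [0, 1, 2, 16, 17, 7, 6, 5, 3, 9, 8, 12, 10, 13, 11, 15, 14, 4]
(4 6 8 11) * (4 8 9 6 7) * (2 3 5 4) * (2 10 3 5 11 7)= (2 5 4)(3 11 8 7 10)(6 9)= [0, 1, 5, 11, 2, 4, 9, 10, 7, 6, 3, 8]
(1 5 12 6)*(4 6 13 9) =[0, 5, 2, 3, 6, 12, 1, 7, 8, 4, 10, 11, 13, 9] =(1 5 12 13 9 4 6)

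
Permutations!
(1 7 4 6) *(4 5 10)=[0, 7, 2, 3, 6, 10, 1, 5, 8, 9, 4]=(1 7 5 10 4 6)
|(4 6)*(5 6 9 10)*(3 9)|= 6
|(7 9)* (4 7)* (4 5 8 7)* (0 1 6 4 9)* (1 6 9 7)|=4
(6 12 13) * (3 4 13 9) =(3 4 13 6 12 9) =[0, 1, 2, 4, 13, 5, 12, 7, 8, 3, 10, 11, 9, 6]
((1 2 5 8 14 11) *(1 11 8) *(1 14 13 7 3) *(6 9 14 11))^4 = [0, 6, 9, 11, 4, 14, 13, 5, 1, 7, 10, 8, 12, 2, 3] = (1 6 13 2 9 7 5 14 3 11 8)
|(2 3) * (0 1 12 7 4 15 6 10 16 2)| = 11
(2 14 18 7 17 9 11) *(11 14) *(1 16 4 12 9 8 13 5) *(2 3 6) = (1 16 4 12 9 14 18 7 17 8 13 5)(2 11 3 6) = [0, 16, 11, 6, 12, 1, 2, 17, 13, 14, 10, 3, 9, 5, 18, 15, 4, 8, 7]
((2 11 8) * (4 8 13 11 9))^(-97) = (2 8 4 9)(11 13) = [0, 1, 8, 3, 9, 5, 6, 7, 4, 2, 10, 13, 12, 11]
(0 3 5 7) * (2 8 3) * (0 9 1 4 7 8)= [2, 4, 0, 5, 7, 8, 6, 9, 3, 1]= (0 2)(1 4 7 9)(3 5 8)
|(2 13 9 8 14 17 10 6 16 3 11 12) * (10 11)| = 8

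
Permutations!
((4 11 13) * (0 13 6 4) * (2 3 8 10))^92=(13)(4 6 11)=[0, 1, 2, 3, 6, 5, 11, 7, 8, 9, 10, 4, 12, 13]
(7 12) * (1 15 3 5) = (1 15 3 5)(7 12) = [0, 15, 2, 5, 4, 1, 6, 12, 8, 9, 10, 11, 7, 13, 14, 3]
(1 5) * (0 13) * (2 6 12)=[13, 5, 6, 3, 4, 1, 12, 7, 8, 9, 10, 11, 2, 0]=(0 13)(1 5)(2 6 12)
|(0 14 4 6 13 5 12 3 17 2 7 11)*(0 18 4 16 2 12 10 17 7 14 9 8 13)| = 42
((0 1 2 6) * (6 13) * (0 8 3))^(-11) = (0 13 3 2 8 1 6) = [13, 6, 8, 2, 4, 5, 0, 7, 1, 9, 10, 11, 12, 3]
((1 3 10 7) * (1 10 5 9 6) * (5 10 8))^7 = (1 6 9 5 8 7 10 3) = [0, 6, 2, 1, 4, 8, 9, 10, 7, 5, 3]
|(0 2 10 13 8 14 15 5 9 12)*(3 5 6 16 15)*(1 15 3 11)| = |(0 2 10 13 8 14 11 1 15 6 16 3 5 9 12)| = 15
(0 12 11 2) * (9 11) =(0 12 9 11 2) =[12, 1, 0, 3, 4, 5, 6, 7, 8, 11, 10, 2, 9]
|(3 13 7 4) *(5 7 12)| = 6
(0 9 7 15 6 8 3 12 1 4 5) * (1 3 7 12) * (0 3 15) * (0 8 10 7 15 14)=(0 9 12 14)(1 4 5 3)(6 10 7 8 15)=[9, 4, 2, 1, 5, 3, 10, 8, 15, 12, 7, 11, 14, 13, 0, 6]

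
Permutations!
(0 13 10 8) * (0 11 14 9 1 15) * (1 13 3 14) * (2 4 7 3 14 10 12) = (0 14 9 13 12 2 4 7 3 10 8 11 1 15) = [14, 15, 4, 10, 7, 5, 6, 3, 11, 13, 8, 1, 2, 12, 9, 0]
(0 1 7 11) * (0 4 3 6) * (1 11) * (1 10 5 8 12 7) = [11, 1, 2, 6, 3, 8, 0, 10, 12, 9, 5, 4, 7] = (0 11 4 3 6)(5 8 12 7 10)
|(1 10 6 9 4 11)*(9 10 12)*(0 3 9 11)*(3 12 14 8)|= |(0 12 11 1 14 8 3 9 4)(6 10)|= 18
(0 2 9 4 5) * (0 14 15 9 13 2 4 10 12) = [4, 1, 13, 3, 5, 14, 6, 7, 8, 10, 12, 11, 0, 2, 15, 9] = (0 4 5 14 15 9 10 12)(2 13)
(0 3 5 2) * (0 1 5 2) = [3, 5, 1, 2, 4, 0] = (0 3 2 1 5)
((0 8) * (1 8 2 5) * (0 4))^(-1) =(0 4 8 1 5 2) =[4, 5, 0, 3, 8, 2, 6, 7, 1]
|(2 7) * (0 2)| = 3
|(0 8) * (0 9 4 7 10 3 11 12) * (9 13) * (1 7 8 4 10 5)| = |(0 4 8 13 9 10 3 11 12)(1 7 5)| = 9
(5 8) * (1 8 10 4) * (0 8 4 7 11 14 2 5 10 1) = [8, 4, 5, 3, 0, 1, 6, 11, 10, 9, 7, 14, 12, 13, 2] = (0 8 10 7 11 14 2 5 1 4)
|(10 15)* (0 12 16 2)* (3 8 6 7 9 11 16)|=10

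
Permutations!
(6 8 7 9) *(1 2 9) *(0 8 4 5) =(0 8 7 1 2 9 6 4 5) =[8, 2, 9, 3, 5, 0, 4, 1, 7, 6]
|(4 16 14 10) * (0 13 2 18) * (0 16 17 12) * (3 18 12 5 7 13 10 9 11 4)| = |(0 10 3 18 16 14 9 11 4 17 5 7 13 2 12)| = 15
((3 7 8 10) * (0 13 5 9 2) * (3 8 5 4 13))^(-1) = (0 2 9 5 7 3)(4 13)(8 10) = [2, 1, 9, 0, 13, 7, 6, 3, 10, 5, 8, 11, 12, 4]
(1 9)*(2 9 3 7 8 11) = [0, 3, 9, 7, 4, 5, 6, 8, 11, 1, 10, 2] = (1 3 7 8 11 2 9)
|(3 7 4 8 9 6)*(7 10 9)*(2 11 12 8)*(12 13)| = |(2 11 13 12 8 7 4)(3 10 9 6)| = 28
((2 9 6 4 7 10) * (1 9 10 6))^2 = (10)(4 6 7) = [0, 1, 2, 3, 6, 5, 7, 4, 8, 9, 10]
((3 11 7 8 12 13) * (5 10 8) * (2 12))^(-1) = (2 8 10 5 7 11 3 13 12) = [0, 1, 8, 13, 4, 7, 6, 11, 10, 9, 5, 3, 2, 12]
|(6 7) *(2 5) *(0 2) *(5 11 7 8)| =7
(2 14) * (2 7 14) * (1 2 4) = (1 2 4)(7 14) = [0, 2, 4, 3, 1, 5, 6, 14, 8, 9, 10, 11, 12, 13, 7]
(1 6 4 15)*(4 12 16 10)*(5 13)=(1 6 12 16 10 4 15)(5 13)=[0, 6, 2, 3, 15, 13, 12, 7, 8, 9, 4, 11, 16, 5, 14, 1, 10]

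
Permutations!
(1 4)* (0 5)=(0 5)(1 4)=[5, 4, 2, 3, 1, 0]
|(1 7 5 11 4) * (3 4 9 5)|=12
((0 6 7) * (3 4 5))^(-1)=(0 7 6)(3 5 4)=[7, 1, 2, 5, 3, 4, 0, 6]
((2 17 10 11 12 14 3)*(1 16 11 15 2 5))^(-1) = [0, 5, 15, 14, 4, 3, 6, 7, 8, 9, 17, 16, 11, 13, 12, 10, 1, 2] = (1 5 3 14 12 11 16)(2 15 10 17)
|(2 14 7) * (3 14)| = 4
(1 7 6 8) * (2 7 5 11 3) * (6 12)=(1 5 11 3 2 7 12 6 8)=[0, 5, 7, 2, 4, 11, 8, 12, 1, 9, 10, 3, 6]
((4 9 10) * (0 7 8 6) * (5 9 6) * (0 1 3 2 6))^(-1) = (0 4 10 9 5 8 7)(1 6 2 3) = [4, 6, 3, 1, 10, 8, 2, 0, 7, 5, 9]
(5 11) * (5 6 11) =(6 11) =[0, 1, 2, 3, 4, 5, 11, 7, 8, 9, 10, 6]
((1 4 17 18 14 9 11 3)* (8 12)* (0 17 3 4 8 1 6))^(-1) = [6, 12, 2, 4, 11, 5, 3, 7, 1, 14, 10, 9, 8, 13, 18, 15, 16, 0, 17] = (0 6 3 4 11 9 14 18 17)(1 12 8)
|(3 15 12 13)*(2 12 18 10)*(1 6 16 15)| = 10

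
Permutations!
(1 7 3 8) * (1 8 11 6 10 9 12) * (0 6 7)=(0 6 10 9 12 1)(3 11 7)=[6, 0, 2, 11, 4, 5, 10, 3, 8, 12, 9, 7, 1]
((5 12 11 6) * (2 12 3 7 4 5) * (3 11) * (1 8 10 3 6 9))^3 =[0, 3, 2, 5, 9, 1, 6, 11, 7, 10, 4, 8, 12] =(12)(1 3 5)(4 9 10)(7 11 8)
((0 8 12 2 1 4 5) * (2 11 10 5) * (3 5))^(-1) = (0 5 3 10 11 12 8)(1 2 4) = [5, 2, 4, 10, 1, 3, 6, 7, 0, 9, 11, 12, 8]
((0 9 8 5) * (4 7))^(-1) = (0 5 8 9)(4 7) = [5, 1, 2, 3, 7, 8, 6, 4, 9, 0]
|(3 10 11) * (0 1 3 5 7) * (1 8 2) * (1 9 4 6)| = |(0 8 2 9 4 6 1 3 10 11 5 7)| = 12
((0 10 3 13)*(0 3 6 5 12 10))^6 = (13)(5 10)(6 12) = [0, 1, 2, 3, 4, 10, 12, 7, 8, 9, 5, 11, 6, 13]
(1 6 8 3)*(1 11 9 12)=(1 6 8 3 11 9 12)=[0, 6, 2, 11, 4, 5, 8, 7, 3, 12, 10, 9, 1]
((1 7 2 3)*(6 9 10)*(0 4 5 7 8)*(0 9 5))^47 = (0 4)(1 9 6 7 3 8 10 5 2) = [4, 9, 1, 8, 0, 2, 7, 3, 10, 6, 5]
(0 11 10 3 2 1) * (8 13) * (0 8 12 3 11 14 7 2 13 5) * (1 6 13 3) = (0 14 7 2 6 13 12 1 8 5)(10 11) = [14, 8, 6, 3, 4, 0, 13, 2, 5, 9, 11, 10, 1, 12, 7]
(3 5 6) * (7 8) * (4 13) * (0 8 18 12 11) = (0 8 7 18 12 11)(3 5 6)(4 13) = [8, 1, 2, 5, 13, 6, 3, 18, 7, 9, 10, 0, 11, 4, 14, 15, 16, 17, 12]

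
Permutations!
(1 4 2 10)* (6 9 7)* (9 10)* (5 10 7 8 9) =(1 4 2 5 10)(6 7)(8 9) =[0, 4, 5, 3, 2, 10, 7, 6, 9, 8, 1]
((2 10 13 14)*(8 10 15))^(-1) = (2 14 13 10 8 15) = [0, 1, 14, 3, 4, 5, 6, 7, 15, 9, 8, 11, 12, 10, 13, 2]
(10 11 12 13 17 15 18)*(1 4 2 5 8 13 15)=(1 4 2 5 8 13 17)(10 11 12 15 18)=[0, 4, 5, 3, 2, 8, 6, 7, 13, 9, 11, 12, 15, 17, 14, 18, 16, 1, 10]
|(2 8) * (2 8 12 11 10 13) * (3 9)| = |(2 12 11 10 13)(3 9)| = 10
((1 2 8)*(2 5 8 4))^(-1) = (1 8 5)(2 4) = [0, 8, 4, 3, 2, 1, 6, 7, 5]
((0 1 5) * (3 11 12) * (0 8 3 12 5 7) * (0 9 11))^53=(12)(0 5 7 3 11 1 8 9)=[5, 8, 2, 11, 4, 7, 6, 3, 9, 0, 10, 1, 12]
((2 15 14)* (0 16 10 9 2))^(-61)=(0 10 2 14 16 9 15)=[10, 1, 14, 3, 4, 5, 6, 7, 8, 15, 2, 11, 12, 13, 16, 0, 9]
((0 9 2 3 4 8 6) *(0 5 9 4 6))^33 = (2 5 3 9 6) = [0, 1, 5, 9, 4, 3, 2, 7, 8, 6]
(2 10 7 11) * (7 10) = [0, 1, 7, 3, 4, 5, 6, 11, 8, 9, 10, 2] = (2 7 11)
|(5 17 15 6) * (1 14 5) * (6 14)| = 4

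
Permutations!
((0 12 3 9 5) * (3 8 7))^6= (0 5 9 3 7 8 12)= [5, 1, 2, 7, 4, 9, 6, 8, 12, 3, 10, 11, 0]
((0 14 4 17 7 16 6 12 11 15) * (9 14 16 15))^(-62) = (0 11 17 16 9 7 6 14 15 12 4) = [11, 1, 2, 3, 0, 5, 14, 6, 8, 7, 10, 17, 4, 13, 15, 12, 9, 16]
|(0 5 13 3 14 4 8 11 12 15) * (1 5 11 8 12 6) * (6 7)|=|(0 11 7 6 1 5 13 3 14 4 12 15)|=12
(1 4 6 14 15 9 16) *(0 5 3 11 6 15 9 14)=(0 5 3 11 6)(1 4 15 14 9 16)=[5, 4, 2, 11, 15, 3, 0, 7, 8, 16, 10, 6, 12, 13, 9, 14, 1]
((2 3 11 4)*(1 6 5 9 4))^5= [0, 2, 5, 9, 6, 11, 3, 7, 8, 1, 10, 4]= (1 2 5 11 4 6 3 9)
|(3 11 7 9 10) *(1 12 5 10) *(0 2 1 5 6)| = |(0 2 1 12 6)(3 11 7 9 5 10)| = 30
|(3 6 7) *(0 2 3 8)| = 6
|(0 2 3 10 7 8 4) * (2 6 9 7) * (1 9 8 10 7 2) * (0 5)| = |(0 6 8 4 5)(1 9 2 3 7 10)| = 30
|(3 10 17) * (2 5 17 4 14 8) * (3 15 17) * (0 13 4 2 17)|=28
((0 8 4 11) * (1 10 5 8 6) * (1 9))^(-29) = [4, 6, 2, 3, 5, 1, 11, 7, 10, 0, 9, 8] = (0 4 5 1 6 11 8 10 9)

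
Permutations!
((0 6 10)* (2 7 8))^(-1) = [10, 1, 8, 3, 4, 5, 0, 2, 7, 9, 6] = (0 10 6)(2 8 7)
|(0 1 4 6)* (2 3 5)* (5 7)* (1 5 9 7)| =|(0 5 2 3 1 4 6)(7 9)| =14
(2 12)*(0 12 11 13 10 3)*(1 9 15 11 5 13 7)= (0 12 2 5 13 10 3)(1 9 15 11 7)= [12, 9, 5, 0, 4, 13, 6, 1, 8, 15, 3, 7, 2, 10, 14, 11]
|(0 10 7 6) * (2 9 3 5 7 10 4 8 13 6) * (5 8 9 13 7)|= 9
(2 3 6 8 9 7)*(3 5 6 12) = (2 5 6 8 9 7)(3 12) = [0, 1, 5, 12, 4, 6, 8, 2, 9, 7, 10, 11, 3]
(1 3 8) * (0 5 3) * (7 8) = (0 5 3 7 8 1) = [5, 0, 2, 7, 4, 3, 6, 8, 1]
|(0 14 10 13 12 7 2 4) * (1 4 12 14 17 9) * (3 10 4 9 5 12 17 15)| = 70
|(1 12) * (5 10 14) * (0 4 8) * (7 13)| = 6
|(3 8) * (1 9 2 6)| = |(1 9 2 6)(3 8)| = 4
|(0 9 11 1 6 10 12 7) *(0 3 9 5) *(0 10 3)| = 5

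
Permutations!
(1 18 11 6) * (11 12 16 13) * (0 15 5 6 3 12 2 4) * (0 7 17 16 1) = (0 15 5 6)(1 18 2 4 7 17 16 13 11 3 12) = [15, 18, 4, 12, 7, 6, 0, 17, 8, 9, 10, 3, 1, 11, 14, 5, 13, 16, 2]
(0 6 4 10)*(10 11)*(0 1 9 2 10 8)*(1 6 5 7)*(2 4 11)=(0 5 7 1 9 4 2 10 6 11 8)=[5, 9, 10, 3, 2, 7, 11, 1, 0, 4, 6, 8]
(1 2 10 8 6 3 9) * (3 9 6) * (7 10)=(1 2 7 10 8 3 6 9)=[0, 2, 7, 6, 4, 5, 9, 10, 3, 1, 8]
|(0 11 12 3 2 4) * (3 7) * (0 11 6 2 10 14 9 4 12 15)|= 12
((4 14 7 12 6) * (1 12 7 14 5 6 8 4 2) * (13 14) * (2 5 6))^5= (1 5 4 12 2 6 8)(13 14)= [0, 5, 6, 3, 12, 4, 8, 7, 1, 9, 10, 11, 2, 14, 13]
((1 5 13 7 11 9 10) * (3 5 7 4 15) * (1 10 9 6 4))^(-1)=(1 13 5 3 15 4 6 11 7)=[0, 13, 2, 15, 6, 3, 11, 1, 8, 9, 10, 7, 12, 5, 14, 4]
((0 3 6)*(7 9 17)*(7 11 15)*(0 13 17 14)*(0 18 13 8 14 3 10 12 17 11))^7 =(0 17 12 10)(3 15 18 6 7 13 8 9 11 14) =[17, 1, 2, 15, 4, 5, 7, 13, 9, 11, 0, 14, 10, 8, 3, 18, 16, 12, 6]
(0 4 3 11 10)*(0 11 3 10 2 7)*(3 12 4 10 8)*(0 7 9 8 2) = (0 10 11)(2 9 8 3 12 4) = [10, 1, 9, 12, 2, 5, 6, 7, 3, 8, 11, 0, 4]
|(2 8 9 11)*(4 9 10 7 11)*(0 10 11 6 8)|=|(0 10 7 6 8 11 2)(4 9)|=14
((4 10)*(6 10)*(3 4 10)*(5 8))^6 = (10) = [0, 1, 2, 3, 4, 5, 6, 7, 8, 9, 10]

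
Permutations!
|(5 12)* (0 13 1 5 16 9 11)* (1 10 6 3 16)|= 24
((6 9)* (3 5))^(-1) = (3 5)(6 9) = [0, 1, 2, 5, 4, 3, 9, 7, 8, 6]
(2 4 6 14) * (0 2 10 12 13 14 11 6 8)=(0 2 4 8)(6 11)(10 12 13 14)=[2, 1, 4, 3, 8, 5, 11, 7, 0, 9, 12, 6, 13, 14, 10]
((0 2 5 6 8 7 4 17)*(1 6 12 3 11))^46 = (0 4 8 1 3 5)(2 17 7 6 11 12) = [4, 3, 17, 5, 8, 0, 11, 6, 1, 9, 10, 12, 2, 13, 14, 15, 16, 7]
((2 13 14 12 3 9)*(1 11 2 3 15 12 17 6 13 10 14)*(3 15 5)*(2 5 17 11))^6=[0, 3, 9, 13, 4, 6, 11, 7, 8, 1, 15, 17, 10, 5, 12, 2, 16, 14]=(1 3 13 5 6 11 17 14 12 10 15 2 9)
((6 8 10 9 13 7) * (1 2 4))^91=(1 2 4)(6 8 10 9 13 7)=[0, 2, 4, 3, 1, 5, 8, 6, 10, 13, 9, 11, 12, 7]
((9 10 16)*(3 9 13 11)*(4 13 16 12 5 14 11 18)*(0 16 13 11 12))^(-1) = [10, 1, 2, 11, 18, 12, 6, 7, 8, 3, 9, 4, 14, 16, 5, 15, 0, 17, 13] = (0 10 9 3 11 4 18 13 16)(5 12 14)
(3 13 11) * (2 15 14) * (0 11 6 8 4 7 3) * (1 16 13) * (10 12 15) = (0 11)(1 16 13 6 8 4 7 3)(2 10 12 15 14) = [11, 16, 10, 1, 7, 5, 8, 3, 4, 9, 12, 0, 15, 6, 2, 14, 13]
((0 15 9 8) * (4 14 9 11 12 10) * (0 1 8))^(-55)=(0 15 11 12 10 4 14 9)(1 8)=[15, 8, 2, 3, 14, 5, 6, 7, 1, 0, 4, 12, 10, 13, 9, 11]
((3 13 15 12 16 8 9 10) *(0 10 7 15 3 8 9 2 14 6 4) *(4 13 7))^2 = (0 8 14 13 7 12 9)(2 6 3 15 16 4 10) = [8, 1, 6, 15, 10, 5, 3, 12, 14, 0, 2, 11, 9, 7, 13, 16, 4]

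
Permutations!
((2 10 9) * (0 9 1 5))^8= (0 2 1)(5 9 10)= [2, 0, 1, 3, 4, 9, 6, 7, 8, 10, 5]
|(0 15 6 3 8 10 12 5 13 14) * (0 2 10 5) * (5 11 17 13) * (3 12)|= 8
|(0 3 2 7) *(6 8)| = 4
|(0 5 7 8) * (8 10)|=|(0 5 7 10 8)|=5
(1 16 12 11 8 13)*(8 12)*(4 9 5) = (1 16 8 13)(4 9 5)(11 12) = [0, 16, 2, 3, 9, 4, 6, 7, 13, 5, 10, 12, 11, 1, 14, 15, 8]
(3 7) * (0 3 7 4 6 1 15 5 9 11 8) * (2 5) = (0 3 4 6 1 15 2 5 9 11 8) = [3, 15, 5, 4, 6, 9, 1, 7, 0, 11, 10, 8, 12, 13, 14, 2]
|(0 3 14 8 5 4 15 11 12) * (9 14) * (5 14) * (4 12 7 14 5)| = 11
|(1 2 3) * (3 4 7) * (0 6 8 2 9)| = |(0 6 8 2 4 7 3 1 9)| = 9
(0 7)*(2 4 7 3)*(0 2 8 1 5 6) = [3, 5, 4, 8, 7, 6, 0, 2, 1] = (0 3 8 1 5 6)(2 4 7)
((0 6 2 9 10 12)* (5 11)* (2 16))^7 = (16)(5 11) = [0, 1, 2, 3, 4, 11, 6, 7, 8, 9, 10, 5, 12, 13, 14, 15, 16]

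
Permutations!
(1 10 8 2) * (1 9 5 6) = (1 10 8 2 9 5 6) = [0, 10, 9, 3, 4, 6, 1, 7, 2, 5, 8]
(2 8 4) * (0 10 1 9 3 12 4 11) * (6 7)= [10, 9, 8, 12, 2, 5, 7, 6, 11, 3, 1, 0, 4]= (0 10 1 9 3 12 4 2 8 11)(6 7)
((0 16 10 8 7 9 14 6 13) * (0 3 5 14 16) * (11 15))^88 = (3 6 5 13 14)(7 10 9 8 16) = [0, 1, 2, 6, 4, 13, 5, 10, 16, 8, 9, 11, 12, 14, 3, 15, 7]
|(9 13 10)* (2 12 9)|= |(2 12 9 13 10)|= 5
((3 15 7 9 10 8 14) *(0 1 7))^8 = (0 15 3 14 8 10 9 7 1) = [15, 0, 2, 14, 4, 5, 6, 1, 10, 7, 9, 11, 12, 13, 8, 3]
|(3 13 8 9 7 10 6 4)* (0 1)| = 8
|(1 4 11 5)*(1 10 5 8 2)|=10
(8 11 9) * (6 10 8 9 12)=[0, 1, 2, 3, 4, 5, 10, 7, 11, 9, 8, 12, 6]=(6 10 8 11 12)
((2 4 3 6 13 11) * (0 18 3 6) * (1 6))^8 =(0 3 18)(1 13 2)(4 6 11) =[3, 13, 1, 18, 6, 5, 11, 7, 8, 9, 10, 4, 12, 2, 14, 15, 16, 17, 0]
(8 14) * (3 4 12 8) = (3 4 12 8 14) = [0, 1, 2, 4, 12, 5, 6, 7, 14, 9, 10, 11, 8, 13, 3]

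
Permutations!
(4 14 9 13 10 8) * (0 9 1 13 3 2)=(0 9 3 2)(1 13 10 8 4 14)=[9, 13, 0, 2, 14, 5, 6, 7, 4, 3, 8, 11, 12, 10, 1]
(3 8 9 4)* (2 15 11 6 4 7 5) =(2 15 11 6 4 3 8 9 7 5) =[0, 1, 15, 8, 3, 2, 4, 5, 9, 7, 10, 6, 12, 13, 14, 11]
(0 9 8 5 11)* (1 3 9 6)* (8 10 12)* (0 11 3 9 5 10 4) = [6, 9, 2, 5, 0, 3, 1, 7, 10, 4, 12, 11, 8] = (0 6 1 9 4)(3 5)(8 10 12)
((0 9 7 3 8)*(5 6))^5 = (9)(5 6) = [0, 1, 2, 3, 4, 6, 5, 7, 8, 9]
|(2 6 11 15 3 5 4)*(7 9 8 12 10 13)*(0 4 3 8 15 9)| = 12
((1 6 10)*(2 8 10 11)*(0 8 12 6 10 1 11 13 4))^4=(0 11 13 1 12)(2 4 10 6 8)=[11, 12, 4, 3, 10, 5, 8, 7, 2, 9, 6, 13, 0, 1]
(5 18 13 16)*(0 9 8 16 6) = (0 9 8 16 5 18 13 6) = [9, 1, 2, 3, 4, 18, 0, 7, 16, 8, 10, 11, 12, 6, 14, 15, 5, 17, 13]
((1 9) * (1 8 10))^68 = (10) = [0, 1, 2, 3, 4, 5, 6, 7, 8, 9, 10]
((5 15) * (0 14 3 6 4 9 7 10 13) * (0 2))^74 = [4, 1, 6, 7, 13, 5, 10, 0, 8, 2, 14, 11, 12, 3, 9, 15] = (15)(0 4 13 3 7)(2 6 10 14 9)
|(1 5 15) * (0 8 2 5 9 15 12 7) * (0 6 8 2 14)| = 24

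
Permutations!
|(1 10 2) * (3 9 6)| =3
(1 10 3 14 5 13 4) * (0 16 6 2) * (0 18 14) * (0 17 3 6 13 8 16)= (1 10 6 2 18 14 5 8 16 13 4)(3 17)= [0, 10, 18, 17, 1, 8, 2, 7, 16, 9, 6, 11, 12, 4, 5, 15, 13, 3, 14]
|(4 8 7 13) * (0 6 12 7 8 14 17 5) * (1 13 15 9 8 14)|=|(0 6 12 7 15 9 8 14 17 5)(1 13 4)|=30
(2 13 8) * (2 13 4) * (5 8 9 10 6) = (2 4)(5 8 13 9 10 6) = [0, 1, 4, 3, 2, 8, 5, 7, 13, 10, 6, 11, 12, 9]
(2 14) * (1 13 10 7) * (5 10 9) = (1 13 9 5 10 7)(2 14) = [0, 13, 14, 3, 4, 10, 6, 1, 8, 5, 7, 11, 12, 9, 2]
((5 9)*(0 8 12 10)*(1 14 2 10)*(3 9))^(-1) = (0 10 2 14 1 12 8)(3 5 9) = [10, 12, 14, 5, 4, 9, 6, 7, 0, 3, 2, 11, 8, 13, 1]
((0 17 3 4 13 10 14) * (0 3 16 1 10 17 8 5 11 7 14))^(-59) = (0 3 10 14 1 7 16 11 17 5 13 8 4) = [3, 7, 2, 10, 0, 13, 6, 16, 4, 9, 14, 17, 12, 8, 1, 15, 11, 5]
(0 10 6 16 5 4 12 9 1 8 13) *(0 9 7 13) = (0 10 6 16 5 4 12 7 13 9 1 8) = [10, 8, 2, 3, 12, 4, 16, 13, 0, 1, 6, 11, 7, 9, 14, 15, 5]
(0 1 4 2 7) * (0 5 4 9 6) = (0 1 9 6)(2 7 5 4) = [1, 9, 7, 3, 2, 4, 0, 5, 8, 6]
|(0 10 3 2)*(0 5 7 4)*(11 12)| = 14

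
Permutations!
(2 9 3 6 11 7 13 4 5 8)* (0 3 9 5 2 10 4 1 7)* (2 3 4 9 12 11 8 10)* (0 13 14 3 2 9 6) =[4, 7, 5, 0, 2, 10, 8, 14, 9, 12, 6, 13, 11, 1, 3] =(0 4 2 5 10 6 8 9 12 11 13 1 7 14 3)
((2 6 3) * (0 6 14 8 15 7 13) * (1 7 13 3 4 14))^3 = (0 14 13 4 15 6 8)(1 2 3 7) = [14, 2, 3, 7, 15, 5, 8, 1, 0, 9, 10, 11, 12, 4, 13, 6]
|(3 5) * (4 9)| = 2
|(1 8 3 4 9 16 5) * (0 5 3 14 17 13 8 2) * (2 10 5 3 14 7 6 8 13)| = 24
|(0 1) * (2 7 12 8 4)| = 10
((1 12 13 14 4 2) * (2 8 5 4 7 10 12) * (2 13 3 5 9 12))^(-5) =(1 13 14 7 10 2)(3 5 4 8 9 12) =[0, 13, 1, 5, 8, 4, 6, 10, 9, 12, 2, 11, 3, 14, 7]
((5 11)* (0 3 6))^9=(5 11)=[0, 1, 2, 3, 4, 11, 6, 7, 8, 9, 10, 5]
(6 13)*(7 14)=(6 13)(7 14)=[0, 1, 2, 3, 4, 5, 13, 14, 8, 9, 10, 11, 12, 6, 7]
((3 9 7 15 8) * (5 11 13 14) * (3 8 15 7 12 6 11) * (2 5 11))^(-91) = (15)(2 6 12 9 3 5)(11 14 13) = [0, 1, 6, 5, 4, 2, 12, 7, 8, 3, 10, 14, 9, 11, 13, 15]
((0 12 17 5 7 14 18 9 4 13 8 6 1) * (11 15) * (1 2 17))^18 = (2 4 7 6 9 5 8 18 17 13 14) = [0, 1, 4, 3, 7, 8, 9, 6, 18, 5, 10, 11, 12, 14, 2, 15, 16, 13, 17]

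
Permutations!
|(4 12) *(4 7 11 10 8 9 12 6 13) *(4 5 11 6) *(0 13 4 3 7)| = 8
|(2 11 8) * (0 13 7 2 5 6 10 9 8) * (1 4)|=10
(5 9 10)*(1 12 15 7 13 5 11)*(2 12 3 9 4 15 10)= (1 3 9 2 12 10 11)(4 15 7 13 5)= [0, 3, 12, 9, 15, 4, 6, 13, 8, 2, 11, 1, 10, 5, 14, 7]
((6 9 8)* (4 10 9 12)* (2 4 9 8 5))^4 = (2 6)(4 12)(5 8)(9 10) = [0, 1, 6, 3, 12, 8, 2, 7, 5, 10, 9, 11, 4]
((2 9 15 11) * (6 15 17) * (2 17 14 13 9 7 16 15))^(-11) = [0, 1, 15, 3, 4, 5, 16, 11, 8, 14, 10, 2, 12, 9, 13, 6, 17, 7] = (2 15 6 16 17 7 11)(9 14 13)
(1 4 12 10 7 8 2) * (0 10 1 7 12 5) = (0 10 12 1 4 5)(2 7 8) = [10, 4, 7, 3, 5, 0, 6, 8, 2, 9, 12, 11, 1]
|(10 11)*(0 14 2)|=|(0 14 2)(10 11)|=6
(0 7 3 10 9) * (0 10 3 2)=(0 7 2)(9 10)=[7, 1, 0, 3, 4, 5, 6, 2, 8, 10, 9]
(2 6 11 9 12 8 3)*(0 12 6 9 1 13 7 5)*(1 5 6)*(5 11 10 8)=(0 12 5)(1 13 7 6 10 8 3 2 9)=[12, 13, 9, 2, 4, 0, 10, 6, 3, 1, 8, 11, 5, 7]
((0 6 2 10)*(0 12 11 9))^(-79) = (0 11 10 6 9 12 2) = [11, 1, 0, 3, 4, 5, 9, 7, 8, 12, 6, 10, 2]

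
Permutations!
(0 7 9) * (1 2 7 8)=[8, 2, 7, 3, 4, 5, 6, 9, 1, 0]=(0 8 1 2 7 9)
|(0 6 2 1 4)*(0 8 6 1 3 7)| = |(0 1 4 8 6 2 3 7)| = 8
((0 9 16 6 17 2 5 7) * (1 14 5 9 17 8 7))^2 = (0 2 16 8)(1 5 14)(6 7 17 9) = [2, 5, 16, 3, 4, 14, 7, 17, 0, 6, 10, 11, 12, 13, 1, 15, 8, 9]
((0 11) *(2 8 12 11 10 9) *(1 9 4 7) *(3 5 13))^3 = (13)(0 7 2 11 4 9 12 10 1 8) = [7, 8, 11, 3, 9, 5, 6, 2, 0, 12, 1, 4, 10, 13]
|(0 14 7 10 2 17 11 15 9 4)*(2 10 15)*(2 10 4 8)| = |(0 14 7 15 9 8 2 17 11 10 4)| = 11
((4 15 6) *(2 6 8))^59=(2 8 15 4 6)=[0, 1, 8, 3, 6, 5, 2, 7, 15, 9, 10, 11, 12, 13, 14, 4]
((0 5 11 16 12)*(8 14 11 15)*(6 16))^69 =(0 6 8)(5 16 14)(11 15 12) =[6, 1, 2, 3, 4, 16, 8, 7, 0, 9, 10, 15, 11, 13, 5, 12, 14]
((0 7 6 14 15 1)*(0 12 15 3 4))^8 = (0 6 3)(1 15 12)(4 7 14) = [6, 15, 2, 0, 7, 5, 3, 14, 8, 9, 10, 11, 1, 13, 4, 12]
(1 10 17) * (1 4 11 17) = (1 10)(4 11 17) = [0, 10, 2, 3, 11, 5, 6, 7, 8, 9, 1, 17, 12, 13, 14, 15, 16, 4]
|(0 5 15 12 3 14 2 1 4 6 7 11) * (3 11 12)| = |(0 5 15 3 14 2 1 4 6 7 12 11)| = 12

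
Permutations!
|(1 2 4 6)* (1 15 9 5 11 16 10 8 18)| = |(1 2 4 6 15 9 5 11 16 10 8 18)| = 12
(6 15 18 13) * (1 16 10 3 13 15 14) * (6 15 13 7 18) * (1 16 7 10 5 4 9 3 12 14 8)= (1 7 18 13 15 6 8)(3 10 12 14 16 5 4 9)= [0, 7, 2, 10, 9, 4, 8, 18, 1, 3, 12, 11, 14, 15, 16, 6, 5, 17, 13]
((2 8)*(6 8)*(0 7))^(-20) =(2 6 8) =[0, 1, 6, 3, 4, 5, 8, 7, 2]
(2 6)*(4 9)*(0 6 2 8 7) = (0 6 8 7)(4 9) = [6, 1, 2, 3, 9, 5, 8, 0, 7, 4]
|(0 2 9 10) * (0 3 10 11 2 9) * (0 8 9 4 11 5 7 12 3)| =|(0 4 11 2 8 9 5 7 12 3 10)| =11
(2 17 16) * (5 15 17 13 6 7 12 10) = (2 13 6 7 12 10 5 15 17 16) = [0, 1, 13, 3, 4, 15, 7, 12, 8, 9, 5, 11, 10, 6, 14, 17, 2, 16]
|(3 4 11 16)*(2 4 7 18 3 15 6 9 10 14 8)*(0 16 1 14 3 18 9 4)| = 20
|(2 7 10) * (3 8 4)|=3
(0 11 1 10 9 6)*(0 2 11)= (1 10 9 6 2 11)= [0, 10, 11, 3, 4, 5, 2, 7, 8, 6, 9, 1]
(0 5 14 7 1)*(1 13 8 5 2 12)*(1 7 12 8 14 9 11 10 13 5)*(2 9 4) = (0 9 11 10 13 14 12 7 5 4 2 8 1) = [9, 0, 8, 3, 2, 4, 6, 5, 1, 11, 13, 10, 7, 14, 12]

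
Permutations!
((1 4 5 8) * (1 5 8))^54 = (1 8)(4 5) = [0, 8, 2, 3, 5, 4, 6, 7, 1]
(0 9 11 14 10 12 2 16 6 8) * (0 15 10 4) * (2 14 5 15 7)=(0 9 11 5 15 10 12 14 4)(2 16 6 8 7)=[9, 1, 16, 3, 0, 15, 8, 2, 7, 11, 12, 5, 14, 13, 4, 10, 6]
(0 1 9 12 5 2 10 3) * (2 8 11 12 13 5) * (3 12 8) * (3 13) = (0 1 9 3)(2 10 12)(5 13)(8 11) = [1, 9, 10, 0, 4, 13, 6, 7, 11, 3, 12, 8, 2, 5]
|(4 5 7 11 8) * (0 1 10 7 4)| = 6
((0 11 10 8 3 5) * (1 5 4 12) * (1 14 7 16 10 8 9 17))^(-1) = [5, 17, 2, 8, 3, 1, 6, 14, 11, 10, 16, 0, 4, 13, 12, 15, 7, 9] = (0 5 1 17 9 10 16 7 14 12 4 3 8 11)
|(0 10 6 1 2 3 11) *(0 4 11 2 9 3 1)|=12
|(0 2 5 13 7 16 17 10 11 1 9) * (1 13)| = |(0 2 5 1 9)(7 16 17 10 11 13)| = 30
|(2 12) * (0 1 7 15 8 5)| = |(0 1 7 15 8 5)(2 12)| = 6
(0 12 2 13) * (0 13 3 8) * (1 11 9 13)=(0 12 2 3 8)(1 11 9 13)=[12, 11, 3, 8, 4, 5, 6, 7, 0, 13, 10, 9, 2, 1]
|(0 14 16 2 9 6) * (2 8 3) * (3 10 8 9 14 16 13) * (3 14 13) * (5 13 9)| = 18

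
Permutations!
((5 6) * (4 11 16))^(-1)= (4 16 11)(5 6)= [0, 1, 2, 3, 16, 6, 5, 7, 8, 9, 10, 4, 12, 13, 14, 15, 11]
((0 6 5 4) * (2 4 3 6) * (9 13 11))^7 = [2, 1, 4, 6, 0, 3, 5, 7, 8, 13, 10, 9, 12, 11] = (0 2 4)(3 6 5)(9 13 11)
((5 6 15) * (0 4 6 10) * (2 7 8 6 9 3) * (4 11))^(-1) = [10, 1, 3, 9, 11, 15, 8, 2, 7, 4, 5, 0, 12, 13, 14, 6] = (0 10 5 15 6 8 7 2 3 9 4 11)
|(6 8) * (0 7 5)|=6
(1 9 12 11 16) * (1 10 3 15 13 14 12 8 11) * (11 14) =(1 9 8 14 12)(3 15 13 11 16 10) =[0, 9, 2, 15, 4, 5, 6, 7, 14, 8, 3, 16, 1, 11, 12, 13, 10]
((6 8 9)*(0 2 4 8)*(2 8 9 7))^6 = (0 6 9 4 2 7 8) = [6, 1, 7, 3, 2, 5, 9, 8, 0, 4]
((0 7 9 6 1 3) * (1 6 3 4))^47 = (0 3 9 7)(1 4) = [3, 4, 2, 9, 1, 5, 6, 0, 8, 7]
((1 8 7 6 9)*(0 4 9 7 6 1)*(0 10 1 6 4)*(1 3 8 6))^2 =(1 7 6)(3 4 10 8 9) =[0, 7, 2, 4, 10, 5, 1, 6, 9, 3, 8]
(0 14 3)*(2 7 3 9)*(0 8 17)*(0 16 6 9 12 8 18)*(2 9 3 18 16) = (0 14 12 8 17 2 7 18)(3 16 6) = [14, 1, 7, 16, 4, 5, 3, 18, 17, 9, 10, 11, 8, 13, 12, 15, 6, 2, 0]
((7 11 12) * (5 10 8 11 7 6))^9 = (5 11)(6 8)(10 12) = [0, 1, 2, 3, 4, 11, 8, 7, 6, 9, 12, 5, 10]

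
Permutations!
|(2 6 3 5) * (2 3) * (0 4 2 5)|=6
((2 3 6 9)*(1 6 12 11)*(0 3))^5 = (0 6 12 2 1 3 9 11) = [6, 3, 1, 9, 4, 5, 12, 7, 8, 11, 10, 0, 2]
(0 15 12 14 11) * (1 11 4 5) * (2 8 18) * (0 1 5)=(0 15 12 14 4)(1 11)(2 8 18)=[15, 11, 8, 3, 0, 5, 6, 7, 18, 9, 10, 1, 14, 13, 4, 12, 16, 17, 2]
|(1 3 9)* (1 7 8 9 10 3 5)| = |(1 5)(3 10)(7 8 9)| = 6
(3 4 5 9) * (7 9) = (3 4 5 7 9) = [0, 1, 2, 4, 5, 7, 6, 9, 8, 3]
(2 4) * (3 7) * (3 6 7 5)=(2 4)(3 5)(6 7)=[0, 1, 4, 5, 2, 3, 7, 6]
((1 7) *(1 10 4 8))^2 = (1 10 8 7 4) = [0, 10, 2, 3, 1, 5, 6, 4, 7, 9, 8]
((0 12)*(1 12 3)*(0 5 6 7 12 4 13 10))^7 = (0 3 1 4 13 10)(5 12 7 6) = [3, 4, 2, 1, 13, 12, 5, 6, 8, 9, 0, 11, 7, 10]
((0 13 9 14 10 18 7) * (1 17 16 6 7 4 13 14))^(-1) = (0 7 6 16 17 1 9 13 4 18 10 14) = [7, 9, 2, 3, 18, 5, 16, 6, 8, 13, 14, 11, 12, 4, 0, 15, 17, 1, 10]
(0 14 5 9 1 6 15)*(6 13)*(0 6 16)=(0 14 5 9 1 13 16)(6 15)=[14, 13, 2, 3, 4, 9, 15, 7, 8, 1, 10, 11, 12, 16, 5, 6, 0]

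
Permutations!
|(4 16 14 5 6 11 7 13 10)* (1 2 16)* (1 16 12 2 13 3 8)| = 12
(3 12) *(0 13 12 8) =(0 13 12 3 8) =[13, 1, 2, 8, 4, 5, 6, 7, 0, 9, 10, 11, 3, 12]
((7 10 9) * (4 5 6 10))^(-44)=(4 9 6)(5 7 10)=[0, 1, 2, 3, 9, 7, 4, 10, 8, 6, 5]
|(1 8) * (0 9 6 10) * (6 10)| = |(0 9 10)(1 8)| = 6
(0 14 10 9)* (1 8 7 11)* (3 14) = (0 3 14 10 9)(1 8 7 11) = [3, 8, 2, 14, 4, 5, 6, 11, 7, 0, 9, 1, 12, 13, 10]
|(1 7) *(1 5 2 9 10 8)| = |(1 7 5 2 9 10 8)| = 7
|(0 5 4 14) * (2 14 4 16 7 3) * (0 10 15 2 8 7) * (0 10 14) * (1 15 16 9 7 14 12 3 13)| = |(0 5 9 7 13 1 15 2)(3 8 14 12)(10 16)| = 8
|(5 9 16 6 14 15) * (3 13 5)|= |(3 13 5 9 16 6 14 15)|= 8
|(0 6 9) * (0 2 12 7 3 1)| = |(0 6 9 2 12 7 3 1)| = 8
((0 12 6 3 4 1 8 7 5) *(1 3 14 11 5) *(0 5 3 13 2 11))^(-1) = (0 14 6 12)(1 7 8)(2 13 4 3 11) = [14, 7, 13, 11, 3, 5, 12, 8, 1, 9, 10, 2, 0, 4, 6]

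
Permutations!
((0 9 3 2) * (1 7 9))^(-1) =(0 2 3 9 7 1) =[2, 0, 3, 9, 4, 5, 6, 1, 8, 7]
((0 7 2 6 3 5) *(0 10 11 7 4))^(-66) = (2 10 6 11 3 7 5) = [0, 1, 10, 7, 4, 2, 11, 5, 8, 9, 6, 3]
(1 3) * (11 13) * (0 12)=(0 12)(1 3)(11 13)=[12, 3, 2, 1, 4, 5, 6, 7, 8, 9, 10, 13, 0, 11]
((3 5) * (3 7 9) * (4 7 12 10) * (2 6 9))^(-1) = (2 7 4 10 12 5 3 9 6) = [0, 1, 7, 9, 10, 3, 2, 4, 8, 6, 12, 11, 5]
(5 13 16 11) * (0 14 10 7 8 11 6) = (0 14 10 7 8 11 5 13 16 6) = [14, 1, 2, 3, 4, 13, 0, 8, 11, 9, 7, 5, 12, 16, 10, 15, 6]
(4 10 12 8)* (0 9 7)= (0 9 7)(4 10 12 8)= [9, 1, 2, 3, 10, 5, 6, 0, 4, 7, 12, 11, 8]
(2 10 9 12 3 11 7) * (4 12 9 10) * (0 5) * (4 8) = (0 5)(2 8 4 12 3 11 7) = [5, 1, 8, 11, 12, 0, 6, 2, 4, 9, 10, 7, 3]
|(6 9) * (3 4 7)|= |(3 4 7)(6 9)|= 6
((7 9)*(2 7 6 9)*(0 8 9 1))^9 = (0 1 6 9 8)(2 7) = [1, 6, 7, 3, 4, 5, 9, 2, 0, 8]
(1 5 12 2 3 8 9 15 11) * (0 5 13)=[5, 13, 3, 8, 4, 12, 6, 7, 9, 15, 10, 1, 2, 0, 14, 11]=(0 5 12 2 3 8 9 15 11 1 13)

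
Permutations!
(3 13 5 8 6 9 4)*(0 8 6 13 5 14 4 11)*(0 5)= [8, 1, 2, 0, 3, 6, 9, 7, 13, 11, 10, 5, 12, 14, 4]= (0 8 13 14 4 3)(5 6 9 11)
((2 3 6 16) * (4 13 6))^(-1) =[0, 1, 16, 2, 3, 5, 13, 7, 8, 9, 10, 11, 12, 4, 14, 15, 6] =(2 16 6 13 4 3)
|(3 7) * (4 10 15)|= |(3 7)(4 10 15)|= 6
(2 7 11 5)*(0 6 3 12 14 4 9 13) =(0 6 3 12 14 4 9 13)(2 7 11 5) =[6, 1, 7, 12, 9, 2, 3, 11, 8, 13, 10, 5, 14, 0, 4]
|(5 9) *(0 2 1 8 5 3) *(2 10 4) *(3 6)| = |(0 10 4 2 1 8 5 9 6 3)| = 10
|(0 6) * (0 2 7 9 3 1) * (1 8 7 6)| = |(0 1)(2 6)(3 8 7 9)| = 4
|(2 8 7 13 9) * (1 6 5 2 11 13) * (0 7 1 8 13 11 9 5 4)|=|(0 7 8 1 6 4)(2 13 5)|=6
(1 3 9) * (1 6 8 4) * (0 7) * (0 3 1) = (0 7 3 9 6 8 4) = [7, 1, 2, 9, 0, 5, 8, 3, 4, 6]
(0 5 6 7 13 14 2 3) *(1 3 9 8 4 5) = (0 1 3)(2 9 8 4 5 6 7 13 14) = [1, 3, 9, 0, 5, 6, 7, 13, 4, 8, 10, 11, 12, 14, 2]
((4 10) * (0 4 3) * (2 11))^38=[10, 1, 2, 4, 3, 5, 6, 7, 8, 9, 0, 11]=(11)(0 10)(3 4)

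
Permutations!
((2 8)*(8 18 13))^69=[0, 1, 18, 3, 4, 5, 6, 7, 2, 9, 10, 11, 12, 8, 14, 15, 16, 17, 13]=(2 18 13 8)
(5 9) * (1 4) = (1 4)(5 9) = [0, 4, 2, 3, 1, 9, 6, 7, 8, 5]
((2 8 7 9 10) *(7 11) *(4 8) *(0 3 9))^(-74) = (0 11 4 10 3 7 8 2 9) = [11, 1, 9, 7, 10, 5, 6, 8, 2, 0, 3, 4]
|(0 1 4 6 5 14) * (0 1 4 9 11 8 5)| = 6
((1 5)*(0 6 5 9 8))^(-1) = (0 8 9 1 5 6) = [8, 5, 2, 3, 4, 6, 0, 7, 9, 1]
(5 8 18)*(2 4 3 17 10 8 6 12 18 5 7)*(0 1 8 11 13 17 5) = (0 1 8)(2 4 3 5 6 12 18 7)(10 11 13 17) = [1, 8, 4, 5, 3, 6, 12, 2, 0, 9, 11, 13, 18, 17, 14, 15, 16, 10, 7]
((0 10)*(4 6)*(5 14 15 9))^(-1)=[10, 1, 2, 3, 6, 9, 4, 7, 8, 15, 0, 11, 12, 13, 5, 14]=(0 10)(4 6)(5 9 15 14)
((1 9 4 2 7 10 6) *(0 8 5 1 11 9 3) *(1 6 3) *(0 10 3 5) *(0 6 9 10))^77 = (11) = [0, 1, 2, 3, 4, 5, 6, 7, 8, 9, 10, 11]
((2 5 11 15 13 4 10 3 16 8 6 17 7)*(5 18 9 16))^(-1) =(2 7 17 6 8 16 9 18)(3 10 4 13 15 11 5) =[0, 1, 7, 10, 13, 3, 8, 17, 16, 18, 4, 5, 12, 15, 14, 11, 9, 6, 2]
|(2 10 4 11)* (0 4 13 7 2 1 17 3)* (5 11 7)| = 11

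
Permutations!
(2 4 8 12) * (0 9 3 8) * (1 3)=[9, 3, 4, 8, 0, 5, 6, 7, 12, 1, 10, 11, 2]=(0 9 1 3 8 12 2 4)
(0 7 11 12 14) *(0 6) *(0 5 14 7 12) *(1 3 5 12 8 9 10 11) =[8, 3, 2, 5, 4, 14, 12, 1, 9, 10, 11, 0, 7, 13, 6] =(0 8 9 10 11)(1 3 5 14 6 12 7)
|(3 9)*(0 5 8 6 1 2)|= |(0 5 8 6 1 2)(3 9)|= 6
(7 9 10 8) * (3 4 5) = (3 4 5)(7 9 10 8) = [0, 1, 2, 4, 5, 3, 6, 9, 7, 10, 8]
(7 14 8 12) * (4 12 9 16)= (4 12 7 14 8 9 16)= [0, 1, 2, 3, 12, 5, 6, 14, 9, 16, 10, 11, 7, 13, 8, 15, 4]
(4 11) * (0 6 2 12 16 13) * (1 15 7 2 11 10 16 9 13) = (0 6 11 4 10 16 1 15 7 2 12 9 13) = [6, 15, 12, 3, 10, 5, 11, 2, 8, 13, 16, 4, 9, 0, 14, 7, 1]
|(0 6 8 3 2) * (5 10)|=|(0 6 8 3 2)(5 10)|=10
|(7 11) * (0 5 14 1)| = 4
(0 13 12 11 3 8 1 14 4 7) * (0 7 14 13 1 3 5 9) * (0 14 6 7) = (0 1 13 12 11 5 9 14 4 6 7)(3 8) = [1, 13, 2, 8, 6, 9, 7, 0, 3, 14, 10, 5, 11, 12, 4]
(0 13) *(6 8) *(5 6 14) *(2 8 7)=[13, 1, 8, 3, 4, 6, 7, 2, 14, 9, 10, 11, 12, 0, 5]=(0 13)(2 8 14 5 6 7)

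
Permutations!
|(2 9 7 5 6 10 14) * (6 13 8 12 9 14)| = 6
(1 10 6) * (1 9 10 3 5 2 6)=(1 3 5 2 6 9 10)=[0, 3, 6, 5, 4, 2, 9, 7, 8, 10, 1]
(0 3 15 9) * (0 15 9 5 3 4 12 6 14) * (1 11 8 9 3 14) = [4, 11, 2, 3, 12, 14, 1, 7, 9, 15, 10, 8, 6, 13, 0, 5] = (0 4 12 6 1 11 8 9 15 5 14)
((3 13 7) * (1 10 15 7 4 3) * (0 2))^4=[0, 1, 2, 13, 3, 5, 6, 7, 8, 9, 10, 11, 12, 4, 14, 15]=(15)(3 13 4)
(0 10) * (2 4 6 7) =(0 10)(2 4 6 7) =[10, 1, 4, 3, 6, 5, 7, 2, 8, 9, 0]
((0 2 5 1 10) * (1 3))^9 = [3, 2, 1, 0, 4, 10, 6, 7, 8, 9, 5] = (0 3)(1 2)(5 10)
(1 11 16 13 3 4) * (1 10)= (1 11 16 13 3 4 10)= [0, 11, 2, 4, 10, 5, 6, 7, 8, 9, 1, 16, 12, 3, 14, 15, 13]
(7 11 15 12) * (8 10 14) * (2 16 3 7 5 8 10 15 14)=[0, 1, 16, 7, 4, 8, 6, 11, 15, 9, 2, 14, 5, 13, 10, 12, 3]=(2 16 3 7 11 14 10)(5 8 15 12)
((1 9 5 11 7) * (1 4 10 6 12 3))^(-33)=(1 6 7 9 12 4 5 3 10 11)=[0, 6, 2, 10, 5, 3, 7, 9, 8, 12, 11, 1, 4]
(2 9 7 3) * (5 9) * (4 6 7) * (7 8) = (2 5 9 4 6 8 7 3) = [0, 1, 5, 2, 6, 9, 8, 3, 7, 4]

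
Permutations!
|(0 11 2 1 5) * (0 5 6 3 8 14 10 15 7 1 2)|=8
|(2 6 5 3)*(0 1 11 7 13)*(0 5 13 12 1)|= |(1 11 7 12)(2 6 13 5 3)|= 20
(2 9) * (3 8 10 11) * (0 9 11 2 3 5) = (0 9 3 8 10 2 11 5) = [9, 1, 11, 8, 4, 0, 6, 7, 10, 3, 2, 5]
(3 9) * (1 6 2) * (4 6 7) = [0, 7, 1, 9, 6, 5, 2, 4, 8, 3] = (1 7 4 6 2)(3 9)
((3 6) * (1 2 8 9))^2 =(1 8)(2 9) =[0, 8, 9, 3, 4, 5, 6, 7, 1, 2]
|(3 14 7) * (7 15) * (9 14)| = 5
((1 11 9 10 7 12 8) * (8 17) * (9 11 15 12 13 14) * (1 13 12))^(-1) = [0, 15, 2, 3, 4, 5, 6, 10, 17, 14, 9, 11, 7, 8, 13, 1, 16, 12] = (1 15)(7 10 9 14 13 8 17 12)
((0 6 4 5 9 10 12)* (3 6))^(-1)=(0 12 10 9 5 4 6 3)=[12, 1, 2, 0, 6, 4, 3, 7, 8, 5, 9, 11, 10]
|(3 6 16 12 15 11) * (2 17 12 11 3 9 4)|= |(2 17 12 15 3 6 16 11 9 4)|= 10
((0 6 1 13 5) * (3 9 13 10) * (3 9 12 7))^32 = [9, 5, 2, 7, 4, 10, 13, 12, 8, 6, 0, 11, 3, 1] = (0 9 6 13 1 5 10)(3 7 12)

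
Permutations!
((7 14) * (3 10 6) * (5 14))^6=(14)=[0, 1, 2, 3, 4, 5, 6, 7, 8, 9, 10, 11, 12, 13, 14]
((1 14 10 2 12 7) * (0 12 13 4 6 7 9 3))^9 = (0 12 9 3)(1 14 10 2 13 4 6 7) = [12, 14, 13, 0, 6, 5, 7, 1, 8, 3, 2, 11, 9, 4, 10]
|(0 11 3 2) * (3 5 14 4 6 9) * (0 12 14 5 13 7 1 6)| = 12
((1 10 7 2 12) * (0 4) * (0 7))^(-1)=(0 10 1 12 2 7 4)=[10, 12, 7, 3, 0, 5, 6, 4, 8, 9, 1, 11, 2]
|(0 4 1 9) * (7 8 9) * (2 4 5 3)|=9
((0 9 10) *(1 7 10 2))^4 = [7, 9, 0, 3, 4, 5, 6, 2, 8, 10, 1] = (0 7 2)(1 9 10)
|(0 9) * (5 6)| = 2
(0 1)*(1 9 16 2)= [9, 0, 1, 3, 4, 5, 6, 7, 8, 16, 10, 11, 12, 13, 14, 15, 2]= (0 9 16 2 1)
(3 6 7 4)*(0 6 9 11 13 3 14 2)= [6, 1, 0, 9, 14, 5, 7, 4, 8, 11, 10, 13, 12, 3, 2]= (0 6 7 4 14 2)(3 9 11 13)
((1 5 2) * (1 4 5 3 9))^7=(1 3 9)(2 4 5)=[0, 3, 4, 9, 5, 2, 6, 7, 8, 1]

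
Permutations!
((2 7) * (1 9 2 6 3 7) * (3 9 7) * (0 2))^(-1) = [9, 2, 0, 3, 4, 5, 7, 1, 8, 6] = (0 9 6 7 1 2)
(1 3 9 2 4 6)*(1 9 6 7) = [0, 3, 4, 6, 7, 5, 9, 1, 8, 2] = (1 3 6 9 2 4 7)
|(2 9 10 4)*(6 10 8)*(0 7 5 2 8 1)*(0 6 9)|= |(0 7 5 2)(1 6 10 4 8 9)|= 12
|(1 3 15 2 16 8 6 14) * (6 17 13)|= 10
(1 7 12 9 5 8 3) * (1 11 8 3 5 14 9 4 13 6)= (1 7 12 4 13 6)(3 11 8 5)(9 14)= [0, 7, 2, 11, 13, 3, 1, 12, 5, 14, 10, 8, 4, 6, 9]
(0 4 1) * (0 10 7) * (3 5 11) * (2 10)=(0 4 1 2 10 7)(3 5 11)=[4, 2, 10, 5, 1, 11, 6, 0, 8, 9, 7, 3]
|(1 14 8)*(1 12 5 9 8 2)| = 12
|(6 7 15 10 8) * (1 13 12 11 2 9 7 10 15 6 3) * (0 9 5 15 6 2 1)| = 20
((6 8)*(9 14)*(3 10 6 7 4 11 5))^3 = [0, 1, 2, 8, 3, 6, 4, 5, 11, 14, 7, 10, 12, 13, 9] = (3 8 11 10 7 5 6 4)(9 14)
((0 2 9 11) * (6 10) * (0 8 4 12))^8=[2, 1, 9, 3, 12, 5, 6, 7, 4, 11, 10, 8, 0]=(0 2 9 11 8 4 12)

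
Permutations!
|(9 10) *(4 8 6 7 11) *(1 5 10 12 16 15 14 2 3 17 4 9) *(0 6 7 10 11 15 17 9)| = 66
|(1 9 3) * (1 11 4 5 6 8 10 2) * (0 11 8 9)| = |(0 11 4 5 6 9 3 8 10 2 1)| = 11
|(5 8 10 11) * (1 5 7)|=6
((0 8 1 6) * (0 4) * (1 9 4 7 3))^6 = (0 9)(1 7)(3 6)(4 8) = [9, 7, 2, 6, 8, 5, 3, 1, 4, 0]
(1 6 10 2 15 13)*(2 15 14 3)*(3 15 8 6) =(1 3 2 14 15 13)(6 10 8) =[0, 3, 14, 2, 4, 5, 10, 7, 6, 9, 8, 11, 12, 1, 15, 13]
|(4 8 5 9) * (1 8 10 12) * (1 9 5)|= |(1 8)(4 10 12 9)|= 4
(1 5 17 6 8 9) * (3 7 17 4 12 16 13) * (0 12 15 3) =(0 12 16 13)(1 5 4 15 3 7 17 6 8 9) =[12, 5, 2, 7, 15, 4, 8, 17, 9, 1, 10, 11, 16, 0, 14, 3, 13, 6]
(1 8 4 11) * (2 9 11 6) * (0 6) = (0 6 2 9 11 1 8 4) = [6, 8, 9, 3, 0, 5, 2, 7, 4, 11, 10, 1]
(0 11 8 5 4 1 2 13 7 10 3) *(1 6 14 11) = (0 1 2 13 7 10 3)(4 6 14 11 8 5) = [1, 2, 13, 0, 6, 4, 14, 10, 5, 9, 3, 8, 12, 7, 11]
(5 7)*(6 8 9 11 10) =(5 7)(6 8 9 11 10) =[0, 1, 2, 3, 4, 7, 8, 5, 9, 11, 6, 10]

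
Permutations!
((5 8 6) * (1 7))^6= (8)= [0, 1, 2, 3, 4, 5, 6, 7, 8]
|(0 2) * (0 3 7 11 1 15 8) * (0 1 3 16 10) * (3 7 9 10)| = 6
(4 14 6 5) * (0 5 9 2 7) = [5, 1, 7, 3, 14, 4, 9, 0, 8, 2, 10, 11, 12, 13, 6] = (0 5 4 14 6 9 2 7)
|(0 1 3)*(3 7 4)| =5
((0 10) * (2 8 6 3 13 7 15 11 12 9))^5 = [10, 1, 7, 12, 4, 5, 11, 2, 15, 13, 0, 6, 3, 9, 14, 8] = (0 10)(2 7)(3 12)(6 11)(8 15)(9 13)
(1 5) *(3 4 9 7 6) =(1 5)(3 4 9 7 6) =[0, 5, 2, 4, 9, 1, 3, 6, 8, 7]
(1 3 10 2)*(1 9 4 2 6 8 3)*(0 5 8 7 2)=(0 5 8 3 10 6 7 2 9 4)=[5, 1, 9, 10, 0, 8, 7, 2, 3, 4, 6]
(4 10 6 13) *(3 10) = (3 10 6 13 4) = [0, 1, 2, 10, 3, 5, 13, 7, 8, 9, 6, 11, 12, 4]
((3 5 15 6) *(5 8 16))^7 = (3 8 16 5 15 6) = [0, 1, 2, 8, 4, 15, 3, 7, 16, 9, 10, 11, 12, 13, 14, 6, 5]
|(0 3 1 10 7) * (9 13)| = |(0 3 1 10 7)(9 13)| = 10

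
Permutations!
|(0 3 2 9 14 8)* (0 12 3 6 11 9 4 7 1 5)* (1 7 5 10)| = 22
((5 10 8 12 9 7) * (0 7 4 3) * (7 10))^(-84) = (12) = [0, 1, 2, 3, 4, 5, 6, 7, 8, 9, 10, 11, 12]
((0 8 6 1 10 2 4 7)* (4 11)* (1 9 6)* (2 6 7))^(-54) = (11)(0 1 6 7 8 10 9) = [1, 6, 2, 3, 4, 5, 7, 8, 10, 0, 9, 11]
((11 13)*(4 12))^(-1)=(4 12)(11 13)=[0, 1, 2, 3, 12, 5, 6, 7, 8, 9, 10, 13, 4, 11]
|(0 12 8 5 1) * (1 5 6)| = 5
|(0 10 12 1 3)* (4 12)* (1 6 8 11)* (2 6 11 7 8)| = |(0 10 4 12 11 1 3)(2 6)(7 8)| = 14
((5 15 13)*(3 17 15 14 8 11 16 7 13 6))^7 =(3 6 15 17) =[0, 1, 2, 6, 4, 5, 15, 7, 8, 9, 10, 11, 12, 13, 14, 17, 16, 3]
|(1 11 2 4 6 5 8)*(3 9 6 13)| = |(1 11 2 4 13 3 9 6 5 8)| = 10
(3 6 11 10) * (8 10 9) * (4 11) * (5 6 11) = (3 11 9 8 10)(4 5 6) = [0, 1, 2, 11, 5, 6, 4, 7, 10, 8, 3, 9]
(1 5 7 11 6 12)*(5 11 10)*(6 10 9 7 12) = (1 11 10 5 12)(7 9) = [0, 11, 2, 3, 4, 12, 6, 9, 8, 7, 5, 10, 1]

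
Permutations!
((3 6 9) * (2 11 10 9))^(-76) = (2 10 3)(6 11 9) = [0, 1, 10, 2, 4, 5, 11, 7, 8, 6, 3, 9]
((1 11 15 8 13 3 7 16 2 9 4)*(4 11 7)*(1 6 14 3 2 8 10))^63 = (1 8 9 10 16 2 15 7 13 11)(3 14 6 4) = [0, 8, 15, 14, 3, 5, 4, 13, 9, 10, 16, 1, 12, 11, 6, 7, 2]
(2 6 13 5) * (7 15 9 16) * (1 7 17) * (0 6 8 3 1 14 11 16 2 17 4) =(0 6 13 5 17 14 11 16 4)(1 7 15 9 2 8 3) =[6, 7, 8, 1, 0, 17, 13, 15, 3, 2, 10, 16, 12, 5, 11, 9, 4, 14]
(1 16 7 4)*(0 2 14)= (0 2 14)(1 16 7 4)= [2, 16, 14, 3, 1, 5, 6, 4, 8, 9, 10, 11, 12, 13, 0, 15, 7]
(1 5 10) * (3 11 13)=(1 5 10)(3 11 13)=[0, 5, 2, 11, 4, 10, 6, 7, 8, 9, 1, 13, 12, 3]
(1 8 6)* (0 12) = (0 12)(1 8 6) = [12, 8, 2, 3, 4, 5, 1, 7, 6, 9, 10, 11, 0]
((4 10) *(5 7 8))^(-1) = (4 10)(5 8 7) = [0, 1, 2, 3, 10, 8, 6, 5, 7, 9, 4]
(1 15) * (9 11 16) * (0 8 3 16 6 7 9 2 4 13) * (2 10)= [8, 15, 4, 16, 13, 5, 7, 9, 3, 11, 2, 6, 12, 0, 14, 1, 10]= (0 8 3 16 10 2 4 13)(1 15)(6 7 9 11)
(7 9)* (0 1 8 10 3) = (0 1 8 10 3)(7 9) = [1, 8, 2, 0, 4, 5, 6, 9, 10, 7, 3]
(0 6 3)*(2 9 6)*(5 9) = [2, 1, 5, 0, 4, 9, 3, 7, 8, 6] = (0 2 5 9 6 3)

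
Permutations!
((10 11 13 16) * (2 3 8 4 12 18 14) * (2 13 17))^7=(2 13 8 10 12 17 14 3 16 4 11 18)=[0, 1, 13, 16, 11, 5, 6, 7, 10, 9, 12, 18, 17, 8, 3, 15, 4, 14, 2]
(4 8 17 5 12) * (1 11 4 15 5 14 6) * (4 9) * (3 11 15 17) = (1 15 5 12 17 14 6)(3 11 9 4 8) = [0, 15, 2, 11, 8, 12, 1, 7, 3, 4, 10, 9, 17, 13, 6, 5, 16, 14]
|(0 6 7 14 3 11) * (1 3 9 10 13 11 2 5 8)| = 40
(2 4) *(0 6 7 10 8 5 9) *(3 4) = (0 6 7 10 8 5 9)(2 3 4) = [6, 1, 3, 4, 2, 9, 7, 10, 5, 0, 8]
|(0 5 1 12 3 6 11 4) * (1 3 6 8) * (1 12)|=|(0 5 3 8 12 6 11 4)|=8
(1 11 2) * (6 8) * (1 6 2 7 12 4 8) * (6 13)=[0, 11, 13, 3, 8, 5, 1, 12, 2, 9, 10, 7, 4, 6]=(1 11 7 12 4 8 2 13 6)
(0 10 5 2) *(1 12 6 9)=(0 10 5 2)(1 12 6 9)=[10, 12, 0, 3, 4, 2, 9, 7, 8, 1, 5, 11, 6]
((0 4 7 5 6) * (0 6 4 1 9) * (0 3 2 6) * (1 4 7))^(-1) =[6, 4, 3, 9, 0, 7, 2, 5, 8, 1] =(0 6 2 3 9 1 4)(5 7)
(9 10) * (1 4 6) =(1 4 6)(9 10) =[0, 4, 2, 3, 6, 5, 1, 7, 8, 10, 9]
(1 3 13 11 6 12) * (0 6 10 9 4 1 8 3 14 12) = (0 6)(1 14 12 8 3 13 11 10 9 4) = [6, 14, 2, 13, 1, 5, 0, 7, 3, 4, 9, 10, 8, 11, 12]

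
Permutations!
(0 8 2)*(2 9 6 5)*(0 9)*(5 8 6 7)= (0 6 8)(2 9 7 5)= [6, 1, 9, 3, 4, 2, 8, 5, 0, 7]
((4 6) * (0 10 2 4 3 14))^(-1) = [14, 1, 10, 6, 2, 5, 4, 7, 8, 9, 0, 11, 12, 13, 3] = (0 14 3 6 4 2 10)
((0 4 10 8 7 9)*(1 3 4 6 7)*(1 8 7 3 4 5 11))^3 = (0 5 4 9 3 1 7 6 11 10) = [5, 7, 2, 1, 9, 4, 11, 6, 8, 3, 0, 10]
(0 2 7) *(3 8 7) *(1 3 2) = (0 1 3 8 7) = [1, 3, 2, 8, 4, 5, 6, 0, 7]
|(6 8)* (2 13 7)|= 6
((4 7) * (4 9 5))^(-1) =[0, 1, 2, 3, 5, 9, 6, 4, 8, 7] =(4 5 9 7)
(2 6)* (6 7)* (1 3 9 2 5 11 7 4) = (1 3 9 2 4)(5 11 7 6) = [0, 3, 4, 9, 1, 11, 5, 6, 8, 2, 10, 7]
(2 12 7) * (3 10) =(2 12 7)(3 10) =[0, 1, 12, 10, 4, 5, 6, 2, 8, 9, 3, 11, 7]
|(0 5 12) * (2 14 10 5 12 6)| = |(0 12)(2 14 10 5 6)| = 10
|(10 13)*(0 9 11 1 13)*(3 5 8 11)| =9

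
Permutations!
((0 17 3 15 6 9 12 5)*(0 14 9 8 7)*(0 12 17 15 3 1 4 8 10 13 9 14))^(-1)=(0 5 12 7 8 4 1 17 9 13 10 6 15)=[5, 17, 2, 3, 1, 12, 15, 8, 4, 13, 6, 11, 7, 10, 14, 0, 16, 9]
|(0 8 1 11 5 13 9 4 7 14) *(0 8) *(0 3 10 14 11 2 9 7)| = 36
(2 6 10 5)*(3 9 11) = (2 6 10 5)(3 9 11) = [0, 1, 6, 9, 4, 2, 10, 7, 8, 11, 5, 3]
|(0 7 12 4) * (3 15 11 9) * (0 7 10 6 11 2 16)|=9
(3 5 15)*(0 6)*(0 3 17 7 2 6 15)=(0 15 17 7 2 6 3 5)=[15, 1, 6, 5, 4, 0, 3, 2, 8, 9, 10, 11, 12, 13, 14, 17, 16, 7]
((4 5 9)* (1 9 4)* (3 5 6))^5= [0, 9, 2, 5, 6, 4, 3, 7, 8, 1]= (1 9)(3 5 4 6)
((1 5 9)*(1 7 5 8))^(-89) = [0, 8, 2, 3, 4, 9, 6, 5, 1, 7] = (1 8)(5 9 7)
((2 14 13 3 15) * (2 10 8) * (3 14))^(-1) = (2 8 10 15 3)(13 14) = [0, 1, 8, 2, 4, 5, 6, 7, 10, 9, 15, 11, 12, 14, 13, 3]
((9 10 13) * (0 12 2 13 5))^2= [2, 1, 9, 3, 4, 12, 6, 7, 8, 5, 0, 11, 13, 10]= (0 2 9 5 12 13 10)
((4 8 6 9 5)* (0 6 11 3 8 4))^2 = [9, 1, 2, 11, 4, 6, 5, 7, 3, 0, 10, 8] = (0 9)(3 11 8)(5 6)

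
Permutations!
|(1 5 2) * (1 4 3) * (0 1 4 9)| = |(0 1 5 2 9)(3 4)| = 10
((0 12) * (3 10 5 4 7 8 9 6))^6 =(12)(3 9 7 5)(4 10 6 8) =[0, 1, 2, 9, 10, 3, 8, 5, 4, 7, 6, 11, 12]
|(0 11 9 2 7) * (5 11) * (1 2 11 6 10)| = |(0 5 6 10 1 2 7)(9 11)| = 14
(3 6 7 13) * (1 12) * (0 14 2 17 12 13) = (0 14 2 17 12 1 13 3 6 7) = [14, 13, 17, 6, 4, 5, 7, 0, 8, 9, 10, 11, 1, 3, 2, 15, 16, 12]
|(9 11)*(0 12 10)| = |(0 12 10)(9 11)| = 6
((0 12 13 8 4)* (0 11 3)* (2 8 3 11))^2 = (0 13)(2 4 8)(3 12) = [13, 1, 4, 12, 8, 5, 6, 7, 2, 9, 10, 11, 3, 0]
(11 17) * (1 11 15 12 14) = (1 11 17 15 12 14) = [0, 11, 2, 3, 4, 5, 6, 7, 8, 9, 10, 17, 14, 13, 1, 12, 16, 15]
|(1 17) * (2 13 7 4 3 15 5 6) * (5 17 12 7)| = |(1 12 7 4 3 15 17)(2 13 5 6)| = 28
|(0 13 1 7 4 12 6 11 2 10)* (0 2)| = 8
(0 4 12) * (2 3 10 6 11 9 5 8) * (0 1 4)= (1 4 12)(2 3 10 6 11 9 5 8)= [0, 4, 3, 10, 12, 8, 11, 7, 2, 5, 6, 9, 1]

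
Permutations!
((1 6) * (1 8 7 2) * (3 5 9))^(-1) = (1 2 7 8 6)(3 9 5) = [0, 2, 7, 9, 4, 3, 1, 8, 6, 5]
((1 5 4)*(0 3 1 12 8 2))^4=(0 4)(1 8)(2 5)(3 12)=[4, 8, 5, 12, 0, 2, 6, 7, 1, 9, 10, 11, 3]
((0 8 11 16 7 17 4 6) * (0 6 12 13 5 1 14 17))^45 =(1 4 5 17 13 14 12) =[0, 4, 2, 3, 5, 17, 6, 7, 8, 9, 10, 11, 1, 14, 12, 15, 16, 13]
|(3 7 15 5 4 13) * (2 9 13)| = 8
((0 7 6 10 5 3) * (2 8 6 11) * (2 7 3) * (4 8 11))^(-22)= (2 7 8 10)(4 6 5 11)= [0, 1, 7, 3, 6, 11, 5, 8, 10, 9, 2, 4]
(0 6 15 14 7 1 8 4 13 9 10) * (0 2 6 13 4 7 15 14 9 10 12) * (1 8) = (0 13 10 2 6 14 15 9 12)(7 8) = [13, 1, 6, 3, 4, 5, 14, 8, 7, 12, 2, 11, 0, 10, 15, 9]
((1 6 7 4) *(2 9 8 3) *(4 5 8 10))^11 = (1 6 7 5 8 3 2 9 10 4) = [0, 6, 9, 2, 1, 8, 7, 5, 3, 10, 4]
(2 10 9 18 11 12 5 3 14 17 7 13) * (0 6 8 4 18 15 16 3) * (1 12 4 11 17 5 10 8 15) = [6, 12, 8, 14, 18, 0, 15, 13, 11, 1, 9, 4, 10, 2, 5, 16, 3, 7, 17] = (0 6 15 16 3 14 5)(1 12 10 9)(2 8 11 4 18 17 7 13)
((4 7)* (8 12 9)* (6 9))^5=(4 7)(6 9 8 12)=[0, 1, 2, 3, 7, 5, 9, 4, 12, 8, 10, 11, 6]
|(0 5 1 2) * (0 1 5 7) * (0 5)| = |(0 7 5)(1 2)| = 6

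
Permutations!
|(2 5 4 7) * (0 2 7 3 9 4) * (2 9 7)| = |(0 9 4 3 7 2 5)| = 7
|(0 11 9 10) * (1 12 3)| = |(0 11 9 10)(1 12 3)| = 12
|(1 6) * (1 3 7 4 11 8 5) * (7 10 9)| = 10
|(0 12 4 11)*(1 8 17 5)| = 4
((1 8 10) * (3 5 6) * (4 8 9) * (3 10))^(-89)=(1 10 6 5 3 8 4 9)=[0, 10, 2, 8, 9, 3, 5, 7, 4, 1, 6]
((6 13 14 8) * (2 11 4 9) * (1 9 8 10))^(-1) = (1 10 14 13 6 8 4 11 2 9) = [0, 10, 9, 3, 11, 5, 8, 7, 4, 1, 14, 2, 12, 6, 13]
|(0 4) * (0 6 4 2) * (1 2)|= 6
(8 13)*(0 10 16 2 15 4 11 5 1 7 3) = [10, 7, 15, 0, 11, 1, 6, 3, 13, 9, 16, 5, 12, 8, 14, 4, 2] = (0 10 16 2 15 4 11 5 1 7 3)(8 13)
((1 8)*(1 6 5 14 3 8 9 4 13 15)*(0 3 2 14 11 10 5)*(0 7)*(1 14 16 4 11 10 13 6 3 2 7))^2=(0 16 6 9 13 14)(1 11 15 7 2 4)=[16, 11, 4, 3, 1, 5, 9, 2, 8, 13, 10, 15, 12, 14, 0, 7, 6]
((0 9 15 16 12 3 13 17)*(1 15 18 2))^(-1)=(0 17 13 3 12 16 15 1 2 18 9)=[17, 2, 18, 12, 4, 5, 6, 7, 8, 0, 10, 11, 16, 3, 14, 1, 15, 13, 9]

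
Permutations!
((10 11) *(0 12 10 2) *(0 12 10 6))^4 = (0 12 11)(2 10 6) = [12, 1, 10, 3, 4, 5, 2, 7, 8, 9, 6, 0, 11]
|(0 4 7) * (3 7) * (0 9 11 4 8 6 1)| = 20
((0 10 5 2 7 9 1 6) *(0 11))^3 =(0 2 1)(5 9 11)(6 10 7) =[2, 0, 1, 3, 4, 9, 10, 6, 8, 11, 7, 5]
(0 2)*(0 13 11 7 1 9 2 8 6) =(0 8 6)(1 9 2 13 11 7) =[8, 9, 13, 3, 4, 5, 0, 1, 6, 2, 10, 7, 12, 11]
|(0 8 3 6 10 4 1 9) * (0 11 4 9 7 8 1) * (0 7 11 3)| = 12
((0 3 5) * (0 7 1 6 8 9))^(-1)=(0 9 8 6 1 7 5 3)=[9, 7, 2, 0, 4, 3, 1, 5, 6, 8]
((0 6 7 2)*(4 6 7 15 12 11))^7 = (0 7 2)(4 15 11 6 12) = [7, 1, 0, 3, 15, 5, 12, 2, 8, 9, 10, 6, 4, 13, 14, 11]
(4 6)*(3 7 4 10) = (3 7 4 6 10) = [0, 1, 2, 7, 6, 5, 10, 4, 8, 9, 3]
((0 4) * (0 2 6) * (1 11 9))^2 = [2, 9, 0, 3, 6, 5, 4, 7, 8, 11, 10, 1] = (0 2)(1 9 11)(4 6)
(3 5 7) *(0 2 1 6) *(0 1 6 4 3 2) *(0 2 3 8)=(0 2 6 1 4 8)(3 5 7)=[2, 4, 6, 5, 8, 7, 1, 3, 0]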